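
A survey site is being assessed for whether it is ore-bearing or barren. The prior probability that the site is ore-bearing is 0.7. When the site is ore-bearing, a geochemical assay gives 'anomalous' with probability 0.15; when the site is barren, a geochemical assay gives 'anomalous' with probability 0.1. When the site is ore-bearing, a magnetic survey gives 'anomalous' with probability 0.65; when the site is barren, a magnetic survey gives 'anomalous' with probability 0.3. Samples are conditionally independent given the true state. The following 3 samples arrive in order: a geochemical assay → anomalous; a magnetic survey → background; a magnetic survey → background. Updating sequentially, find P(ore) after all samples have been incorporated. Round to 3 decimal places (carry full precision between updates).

After a geochemical assay='anomalous': P(ore) = 0.15·0.7000 / (0.15·0.7000 + 0.1·0.3000) ≈ 0.7778
After a magnetic survey='background': P(ore) = 0.35·0.7778 / (0.35·0.7778 + 0.7·0.2222) ≈ 0.6364
After a magnetic survey='background': P(ore) = 0.35·0.6364 / (0.35·0.6364 + 0.7·0.3636) ≈ 0.4667

0.467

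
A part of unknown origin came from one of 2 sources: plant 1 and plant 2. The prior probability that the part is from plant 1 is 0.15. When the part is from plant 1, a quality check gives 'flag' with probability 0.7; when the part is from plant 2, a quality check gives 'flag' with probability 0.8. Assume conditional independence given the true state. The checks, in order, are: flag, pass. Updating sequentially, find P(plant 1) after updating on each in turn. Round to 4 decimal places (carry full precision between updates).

After 'flag': P(plant 1) = 0.7·0.1500 / (0.7·0.1500 + 0.8·0.8500) ≈ 0.1338
After 'pass': P(plant 1) = 0.3·0.1338 / (0.3·0.1338 + 0.2·0.8662) ≈ 0.1881

0.1881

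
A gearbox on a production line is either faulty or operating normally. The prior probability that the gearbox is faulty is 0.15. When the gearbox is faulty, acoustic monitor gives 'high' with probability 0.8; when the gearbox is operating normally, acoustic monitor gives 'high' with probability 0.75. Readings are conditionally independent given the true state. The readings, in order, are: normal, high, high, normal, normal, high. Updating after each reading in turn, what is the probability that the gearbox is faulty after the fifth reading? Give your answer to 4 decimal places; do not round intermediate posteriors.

After 'normal': P(faulty) = 0.2·0.1500 / (0.2·0.1500 + 0.25·0.8500) ≈ 0.1237
After 'high': P(faulty) = 0.8·0.1237 / (0.8·0.1237 + 0.75·0.8763) ≈ 0.1309
After 'high': P(faulty) = 0.8·0.1309 / (0.8·0.1309 + 0.75·0.8691) ≈ 0.1384
After 'normal': P(faulty) = 0.2·0.1384 / (0.2·0.1384 + 0.25·0.8616) ≈ 0.1139
After 'normal': P(faulty) = 0.2·0.1139 / (0.2·0.1139 + 0.25·0.8861) ≈ 0.0932

0.0932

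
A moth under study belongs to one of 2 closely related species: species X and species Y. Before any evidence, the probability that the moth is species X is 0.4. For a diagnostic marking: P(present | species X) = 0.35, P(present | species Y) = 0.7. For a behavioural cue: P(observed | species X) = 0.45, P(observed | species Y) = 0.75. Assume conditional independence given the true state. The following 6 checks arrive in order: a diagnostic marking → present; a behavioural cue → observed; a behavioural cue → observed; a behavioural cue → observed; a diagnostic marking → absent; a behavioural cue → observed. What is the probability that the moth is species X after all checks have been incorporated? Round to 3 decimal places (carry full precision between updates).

0.086

After a diagnostic marking='present': P(species X) = 0.35·0.4000 / (0.35·0.4000 + 0.7·0.6000) ≈ 0.2500
After a behavioural cue='observed': P(species X) = 0.45·0.2500 / (0.45·0.2500 + 0.75·0.7500) ≈ 0.1667
After a behavioural cue='observed': P(species X) = 0.45·0.1667 / (0.45·0.1667 + 0.75·0.8333) ≈ 0.1071
After a behavioural cue='observed': P(species X) = 0.45·0.1071 / (0.45·0.1071 + 0.75·0.8929) ≈ 0.0672
After a diagnostic marking='absent': P(species X) = 0.65·0.0672 / (0.65·0.0672 + 0.3·0.9328) ≈ 0.1349
After a behavioural cue='observed': P(species X) = 0.45·0.1349 / (0.45·0.1349 + 0.75·0.8651) ≈ 0.0856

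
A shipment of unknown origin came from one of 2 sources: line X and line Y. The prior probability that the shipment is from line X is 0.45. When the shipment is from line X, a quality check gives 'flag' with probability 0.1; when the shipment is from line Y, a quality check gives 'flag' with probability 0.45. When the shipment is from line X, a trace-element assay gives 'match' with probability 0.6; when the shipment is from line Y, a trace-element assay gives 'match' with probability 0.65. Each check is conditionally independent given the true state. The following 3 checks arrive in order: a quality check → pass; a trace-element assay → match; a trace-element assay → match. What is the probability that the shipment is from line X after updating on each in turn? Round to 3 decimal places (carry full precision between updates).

0.533

After a quality check='pass': P(line X) = 0.9·0.4500 / (0.9·0.4500 + 0.55·0.5500) ≈ 0.5724
After a trace-element assay='match': P(line X) = 0.6·0.5724 / (0.6·0.5724 + 0.65·0.4276) ≈ 0.5527
After a trace-element assay='match': P(line X) = 0.6·0.5527 / (0.6·0.5527 + 0.65·0.4473) ≈ 0.5329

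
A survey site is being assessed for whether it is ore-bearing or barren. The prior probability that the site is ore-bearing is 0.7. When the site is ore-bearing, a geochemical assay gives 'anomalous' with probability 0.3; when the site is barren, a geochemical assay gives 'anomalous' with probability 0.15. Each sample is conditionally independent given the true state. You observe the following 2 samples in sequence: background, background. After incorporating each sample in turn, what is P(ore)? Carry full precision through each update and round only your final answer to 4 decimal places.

After 'background': P(ore) = 0.7·0.7000 / (0.7·0.7000 + 0.85·0.3000) ≈ 0.6577
After 'background': P(ore) = 0.7·0.6577 / (0.7·0.6577 + 0.85·0.3423) ≈ 0.6128

0.6128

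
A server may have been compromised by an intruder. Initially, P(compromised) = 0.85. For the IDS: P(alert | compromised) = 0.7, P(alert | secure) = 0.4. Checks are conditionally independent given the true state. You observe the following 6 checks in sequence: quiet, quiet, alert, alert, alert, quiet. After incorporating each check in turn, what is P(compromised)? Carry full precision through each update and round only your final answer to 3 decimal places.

0.792

After 'quiet': P(compromised) = 0.3·0.8500 / (0.3·0.8500 + 0.6·0.1500) ≈ 0.7391
After 'quiet': P(compromised) = 0.3·0.7391 / (0.3·0.7391 + 0.6·0.2609) ≈ 0.5862
After 'alert': P(compromised) = 0.7·0.5862 / (0.7·0.5862 + 0.4·0.4138) ≈ 0.7126
After 'alert': P(compromised) = 0.7·0.7126 / (0.7·0.7126 + 0.4·0.2874) ≈ 0.8127
After 'alert': P(compromised) = 0.7·0.8127 / (0.7·0.8127 + 0.4·0.1873) ≈ 0.8836
After 'quiet': P(compromised) = 0.3·0.8836 / (0.3·0.8836 + 0.6·0.1164) ≈ 0.7915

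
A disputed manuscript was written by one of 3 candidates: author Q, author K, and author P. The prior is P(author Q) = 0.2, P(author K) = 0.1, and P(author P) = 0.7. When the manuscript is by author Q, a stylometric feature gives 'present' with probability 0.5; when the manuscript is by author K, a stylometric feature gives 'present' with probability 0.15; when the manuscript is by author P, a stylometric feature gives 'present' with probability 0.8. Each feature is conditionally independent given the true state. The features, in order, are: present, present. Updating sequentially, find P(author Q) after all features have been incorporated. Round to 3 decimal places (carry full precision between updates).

0.100

After 'present': normaliser = 0.5·0.2000 + 0.15·0.1000 + 0.8·0.7000; P(author Q) ≈ 0.1481, P(author K) ≈ 0.0222, P(author P) ≈ 0.8296
After 'present': normaliser = 0.5·0.1481 + 0.15·0.0222 + 0.8·0.8296; P(author Q) ≈ 0.1000, P(author K) ≈ 0.0045, P(author P) ≈ 0.8956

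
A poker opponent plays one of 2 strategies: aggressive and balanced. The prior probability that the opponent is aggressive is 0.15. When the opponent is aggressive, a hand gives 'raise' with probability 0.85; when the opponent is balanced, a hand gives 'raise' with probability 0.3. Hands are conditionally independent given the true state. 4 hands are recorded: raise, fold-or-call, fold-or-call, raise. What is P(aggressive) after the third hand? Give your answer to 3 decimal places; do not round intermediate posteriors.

0.022

Apply Bayes' rule sequentially, carrying P(aggressive) forward.
After 'raise': P(aggressive) = 0.85·0.1500 / (0.85·0.1500 + 0.3·0.8500) ≈ 0.3333
After 'fold-or-call': P(aggressive) = 0.15·0.3333 / (0.15·0.3333 + 0.7·0.6667) ≈ 0.0968
After 'fold-or-call': P(aggressive) = 0.15·0.0968 / (0.15·0.0968 + 0.7·0.9032) ≈ 0.0224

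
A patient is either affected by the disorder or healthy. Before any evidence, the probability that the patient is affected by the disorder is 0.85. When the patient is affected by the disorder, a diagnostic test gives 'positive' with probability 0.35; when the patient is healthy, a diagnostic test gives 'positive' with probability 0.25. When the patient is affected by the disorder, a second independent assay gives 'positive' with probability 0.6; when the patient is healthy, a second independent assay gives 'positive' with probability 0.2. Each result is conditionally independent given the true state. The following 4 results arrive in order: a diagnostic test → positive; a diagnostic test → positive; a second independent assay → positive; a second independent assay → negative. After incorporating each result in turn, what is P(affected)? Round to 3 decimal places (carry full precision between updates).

0.943

Each posterior becomes the prior for the next update.
After a diagnostic test='positive': P(affected) = 0.35·0.8500 / (0.35·0.8500 + 0.25·0.1500) ≈ 0.8881
After a diagnostic test='positive': P(affected) = 0.35·0.8881 / (0.35·0.8881 + 0.25·0.1119) ≈ 0.9174
After a second independent assay='positive': P(affected) = 0.6·0.9174 / (0.6·0.9174 + 0.2·0.0826) ≈ 0.9709
After a second independent assay='negative': P(affected) = 0.4·0.9709 / (0.4·0.9709 + 0.8·0.0291) ≈ 0.9434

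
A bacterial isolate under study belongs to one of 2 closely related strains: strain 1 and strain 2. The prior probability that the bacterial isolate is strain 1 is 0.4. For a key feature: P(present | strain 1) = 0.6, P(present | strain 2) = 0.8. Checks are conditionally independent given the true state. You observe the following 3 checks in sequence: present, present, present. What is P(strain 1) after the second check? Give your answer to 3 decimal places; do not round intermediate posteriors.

0.273

After 'present': P(strain 1) = 0.6·0.4000 / (0.6·0.4000 + 0.8·0.6000) ≈ 0.3333
After 'present': P(strain 1) = 0.6·0.3333 / (0.6·0.3333 + 0.8·0.6667) ≈ 0.2727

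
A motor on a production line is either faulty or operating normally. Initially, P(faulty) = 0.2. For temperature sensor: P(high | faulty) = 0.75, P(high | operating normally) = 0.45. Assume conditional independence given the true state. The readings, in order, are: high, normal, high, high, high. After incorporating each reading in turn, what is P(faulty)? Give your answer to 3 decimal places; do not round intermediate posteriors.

After 'high': P(faulty) = 0.75·0.2000 / (0.75·0.2000 + 0.45·0.8000) ≈ 0.2941
After 'normal': P(faulty) = 0.25·0.2941 / (0.25·0.2941 + 0.55·0.7059) ≈ 0.1592
After 'high': P(faulty) = 0.75·0.1592 / (0.75·0.1592 + 0.45·0.8408) ≈ 0.2399
After 'high': P(faulty) = 0.75·0.2399 / (0.75·0.2399 + 0.45·0.7601) ≈ 0.3447
After 'high': P(faulty) = 0.75·0.3447 / (0.75·0.3447 + 0.45·0.6553) ≈ 0.4672

0.467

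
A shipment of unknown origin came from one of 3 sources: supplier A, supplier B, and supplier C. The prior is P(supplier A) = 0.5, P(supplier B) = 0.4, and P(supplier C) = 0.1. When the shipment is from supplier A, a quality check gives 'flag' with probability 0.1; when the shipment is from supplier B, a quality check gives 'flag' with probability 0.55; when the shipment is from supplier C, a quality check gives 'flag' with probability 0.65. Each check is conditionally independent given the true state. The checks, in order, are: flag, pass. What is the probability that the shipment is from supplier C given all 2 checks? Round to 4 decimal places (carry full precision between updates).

Each posterior becomes the prior for the next update.
After 'flag': normaliser = 0.1·0.5000 + 0.55·0.4000 + 0.65·0.1000; P(supplier A) ≈ 0.1493, P(supplier B) ≈ 0.6567, P(supplier C) ≈ 0.1940
After 'pass': normaliser = 0.9·0.1493 + 0.45·0.6567 + 0.35·0.1940; P(supplier A) ≈ 0.2699, P(supplier B) ≈ 0.5937, P(supplier C) ≈ 0.1364

0.1364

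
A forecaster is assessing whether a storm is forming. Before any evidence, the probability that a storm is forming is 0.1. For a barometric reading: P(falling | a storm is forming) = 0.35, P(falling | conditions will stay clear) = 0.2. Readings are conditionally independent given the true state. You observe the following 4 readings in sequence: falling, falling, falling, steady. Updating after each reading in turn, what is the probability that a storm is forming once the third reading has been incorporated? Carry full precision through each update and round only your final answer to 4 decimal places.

After 'falling': P(storm) = 0.35·0.1000 / (0.35·0.1000 + 0.2·0.9000) ≈ 0.1628
After 'falling': P(storm) = 0.35·0.1628 / (0.35·0.1628 + 0.2·0.8372) ≈ 0.2539
After 'falling': P(storm) = 0.35·0.2539 / (0.35·0.2539 + 0.2·0.7461) ≈ 0.3732

0.3732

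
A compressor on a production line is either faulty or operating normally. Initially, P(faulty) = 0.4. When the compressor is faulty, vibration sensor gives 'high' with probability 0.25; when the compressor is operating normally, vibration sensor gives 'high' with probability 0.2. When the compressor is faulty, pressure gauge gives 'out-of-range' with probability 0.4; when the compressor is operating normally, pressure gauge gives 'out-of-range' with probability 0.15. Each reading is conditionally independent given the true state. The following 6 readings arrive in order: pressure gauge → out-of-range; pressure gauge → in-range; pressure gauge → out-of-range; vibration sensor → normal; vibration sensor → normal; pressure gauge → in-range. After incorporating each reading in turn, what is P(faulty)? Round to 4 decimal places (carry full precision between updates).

0.6749

After pressure gauge='out-of-range': P(faulty) = 0.4·0.4000 / (0.4·0.4000 + 0.15·0.6000) ≈ 0.6400
After pressure gauge='in-range': P(faulty) = 0.6·0.6400 / (0.6·0.6400 + 0.85·0.3600) ≈ 0.5565
After pressure gauge='out-of-range': P(faulty) = 0.4·0.5565 / (0.4·0.5565 + 0.15·0.4435) ≈ 0.7699
After vibration sensor='normal': P(faulty) = 0.75·0.7699 / (0.75·0.7699 + 0.8·0.2301) ≈ 0.7583
After vibration sensor='normal': P(faulty) = 0.75·0.7583 / (0.75·0.7583 + 0.8·0.2417) ≈ 0.7463
After pressure gauge='in-range': P(faulty) = 0.6·0.7463 / (0.6·0.7463 + 0.85·0.2537) ≈ 0.6749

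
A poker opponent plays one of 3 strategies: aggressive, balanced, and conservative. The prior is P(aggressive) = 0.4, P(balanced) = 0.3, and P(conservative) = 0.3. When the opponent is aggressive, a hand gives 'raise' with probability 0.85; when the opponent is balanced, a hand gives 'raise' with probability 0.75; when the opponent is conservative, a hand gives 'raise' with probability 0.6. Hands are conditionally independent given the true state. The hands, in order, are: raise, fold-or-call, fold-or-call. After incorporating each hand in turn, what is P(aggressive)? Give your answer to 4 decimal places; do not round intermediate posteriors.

After 'raise': normaliser = 0.85·0.4000 + 0.75·0.3000 + 0.6·0.3000; P(aggressive) ≈ 0.4564, P(balanced) ≈ 0.3020, P(conservative) ≈ 0.2416
After 'fold-or-call': normaliser = 0.15·0.4564 + 0.25·0.3020 + 0.4·0.2416; P(aggressive) ≈ 0.2845, P(balanced) ≈ 0.3138, P(conservative) ≈ 0.4017
After 'fold-or-call': normaliser = 0.15·0.2845 + 0.25·0.3138 + 0.4·0.4017; P(aggressive) ≈ 0.1514, P(balanced) ≈ 0.2784, P(conservative) ≈ 0.5702

0.1514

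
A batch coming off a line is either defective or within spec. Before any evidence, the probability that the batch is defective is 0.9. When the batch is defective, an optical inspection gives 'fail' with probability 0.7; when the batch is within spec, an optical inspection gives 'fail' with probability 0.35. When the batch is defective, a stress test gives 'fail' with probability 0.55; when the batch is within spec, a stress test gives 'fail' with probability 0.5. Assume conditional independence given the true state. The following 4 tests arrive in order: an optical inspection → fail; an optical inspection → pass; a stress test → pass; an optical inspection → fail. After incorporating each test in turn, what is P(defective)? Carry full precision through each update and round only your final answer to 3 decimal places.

After an optical inspection='fail': P(defective) = 0.7·0.9000 / (0.7·0.9000 + 0.35·0.1000) ≈ 0.9474
After an optical inspection='pass': P(defective) = 0.3·0.9474 / (0.3·0.9474 + 0.65·0.0526) ≈ 0.8926
After a stress test='pass': P(defective) = 0.45·0.8926 / (0.45·0.8926 + 0.5·0.1074) ≈ 0.8820
After an optical inspection='fail': P(defective) = 0.7·0.8820 / (0.7·0.8820 + 0.35·0.1180) ≈ 0.9373

0.937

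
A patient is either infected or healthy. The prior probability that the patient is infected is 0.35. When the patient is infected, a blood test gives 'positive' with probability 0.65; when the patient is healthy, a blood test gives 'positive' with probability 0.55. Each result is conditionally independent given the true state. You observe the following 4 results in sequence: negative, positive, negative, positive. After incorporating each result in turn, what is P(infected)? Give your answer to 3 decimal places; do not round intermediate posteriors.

0.313

After 'negative': P(infected) = 0.35·0.3500 / (0.35·0.3500 + 0.45·0.6500) ≈ 0.2952
After 'positive': P(infected) = 0.65·0.2952 / (0.65·0.2952 + 0.55·0.7048) ≈ 0.3311
After 'negative': P(infected) = 0.35·0.3311 / (0.35·0.3311 + 0.45·0.6689) ≈ 0.2780
After 'positive': P(infected) = 0.65·0.2780 / (0.65·0.2780 + 0.55·0.7220) ≈ 0.3127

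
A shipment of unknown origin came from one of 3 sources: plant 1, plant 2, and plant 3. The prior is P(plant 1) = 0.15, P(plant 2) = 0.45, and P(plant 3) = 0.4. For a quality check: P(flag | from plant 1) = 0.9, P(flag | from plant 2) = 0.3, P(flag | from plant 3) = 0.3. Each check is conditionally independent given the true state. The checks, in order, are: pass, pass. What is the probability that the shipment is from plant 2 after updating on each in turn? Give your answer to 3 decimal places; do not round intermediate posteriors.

0.528

After 'pass': normaliser = 0.1·0.1500 + 0.7·0.4500 + 0.7·0.4000; P(plant 1) ≈ 0.0246, P(plant 2) ≈ 0.5164, P(plant 3) ≈ 0.4590
After 'pass': normaliser = 0.1·0.0246 + 0.7·0.5164 + 0.7·0.4590; P(plant 1) ≈ 0.0036, P(plant 2) ≈ 0.5275, P(plant 3) ≈ 0.4689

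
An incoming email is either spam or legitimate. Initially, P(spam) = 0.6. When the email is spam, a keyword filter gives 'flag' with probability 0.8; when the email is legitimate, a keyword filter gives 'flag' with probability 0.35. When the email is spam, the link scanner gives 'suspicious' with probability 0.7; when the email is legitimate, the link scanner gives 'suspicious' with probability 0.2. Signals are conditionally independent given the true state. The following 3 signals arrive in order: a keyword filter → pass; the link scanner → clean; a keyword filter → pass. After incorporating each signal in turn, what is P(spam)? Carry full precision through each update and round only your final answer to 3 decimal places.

Each posterior becomes the prior for the next update.
After a keyword filter='pass': P(spam) = 0.2·0.6000 / (0.2·0.6000 + 0.65·0.4000) ≈ 0.3158
After the link scanner='clean': P(spam) = 0.3·0.3158 / (0.3·0.3158 + 0.8·0.6842) ≈ 0.1475
After a keyword filter='pass': P(spam) = 0.2·0.1475 / (0.2·0.1475 + 0.65·0.8525) ≈ 0.0506

0.051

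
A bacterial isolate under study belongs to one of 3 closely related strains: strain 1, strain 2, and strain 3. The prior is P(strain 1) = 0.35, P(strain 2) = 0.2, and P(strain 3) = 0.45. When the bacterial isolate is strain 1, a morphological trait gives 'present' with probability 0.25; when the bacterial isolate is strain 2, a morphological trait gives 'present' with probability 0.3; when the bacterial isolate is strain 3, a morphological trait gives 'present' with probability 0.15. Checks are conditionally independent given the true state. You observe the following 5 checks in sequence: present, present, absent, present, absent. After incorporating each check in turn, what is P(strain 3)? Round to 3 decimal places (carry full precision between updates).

0.161

After 'present': normaliser = 0.25·0.3500 + 0.3·0.2000 + 0.15·0.4500; P(strain 1) ≈ 0.4070, P(strain 2) ≈ 0.2791, P(strain 3) ≈ 0.3140
After 'present': normaliser = 0.25·0.4070 + 0.3·0.2791 + 0.15·0.3140; P(strain 1) ≈ 0.4375, P(strain 2) ≈ 0.3600, P(strain 3) ≈ 0.2025
After 'absent': normaliser = 0.75·0.4375 + 0.7·0.3600 + 0.85·0.2025; P(strain 1) ≈ 0.4362, P(strain 2) ≈ 0.3350, P(strain 3) ≈ 0.2288
After 'present': normaliser = 0.25·0.4362 + 0.3·0.3350 + 0.15·0.2288; P(strain 1) ≈ 0.4472, P(strain 2) ≈ 0.4121, P(strain 3) ≈ 0.1407
After 'absent': normaliser = 0.75·0.4472 + 0.7·0.4121 + 0.85·0.1407; P(strain 1) ≈ 0.4511, P(strain 2) ≈ 0.3880, P(strain 3) ≈ 0.1609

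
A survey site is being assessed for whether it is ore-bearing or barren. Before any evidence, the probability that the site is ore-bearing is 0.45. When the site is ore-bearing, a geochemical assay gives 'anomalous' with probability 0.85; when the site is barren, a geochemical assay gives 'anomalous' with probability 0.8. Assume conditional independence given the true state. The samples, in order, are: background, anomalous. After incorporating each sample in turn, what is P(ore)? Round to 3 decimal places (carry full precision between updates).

After 'background': P(ore) = 0.15·0.4500 / (0.15·0.4500 + 0.2·0.5500) ≈ 0.3803
After 'anomalous': P(ore) = 0.85·0.3803 / (0.85·0.3803 + 0.8·0.6197) ≈ 0.3947

0.395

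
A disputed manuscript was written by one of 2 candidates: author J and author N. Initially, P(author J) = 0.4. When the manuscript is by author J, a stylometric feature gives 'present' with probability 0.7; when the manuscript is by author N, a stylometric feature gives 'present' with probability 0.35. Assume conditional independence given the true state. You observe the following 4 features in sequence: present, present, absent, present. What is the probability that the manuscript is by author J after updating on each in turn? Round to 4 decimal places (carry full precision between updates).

0.7111

Each posterior becomes the prior for the next update.
After 'present': P(author J) = 0.7·0.4000 / (0.7·0.4000 + 0.35·0.6000) ≈ 0.5714
After 'present': P(author J) = 0.7·0.5714 / (0.7·0.5714 + 0.35·0.4286) ≈ 0.7273
After 'absent': P(author J) = 0.3·0.7273 / (0.3·0.7273 + 0.65·0.2727) ≈ 0.5517
After 'present': P(author J) = 0.7·0.5517 / (0.7·0.5517 + 0.35·0.4483) ≈ 0.7111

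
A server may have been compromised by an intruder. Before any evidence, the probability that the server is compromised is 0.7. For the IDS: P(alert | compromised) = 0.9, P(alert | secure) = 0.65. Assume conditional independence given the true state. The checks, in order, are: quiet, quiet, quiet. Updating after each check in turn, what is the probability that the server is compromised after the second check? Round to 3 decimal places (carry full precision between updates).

Each posterior becomes the prior for the next update.
After 'quiet': P(compromised) = 0.1·0.7000 / (0.1·0.7000 + 0.35·0.3000) ≈ 0.4000
After 'quiet': P(compromised) = 0.1·0.4000 / (0.1·0.4000 + 0.35·0.6000) ≈ 0.1600

0.160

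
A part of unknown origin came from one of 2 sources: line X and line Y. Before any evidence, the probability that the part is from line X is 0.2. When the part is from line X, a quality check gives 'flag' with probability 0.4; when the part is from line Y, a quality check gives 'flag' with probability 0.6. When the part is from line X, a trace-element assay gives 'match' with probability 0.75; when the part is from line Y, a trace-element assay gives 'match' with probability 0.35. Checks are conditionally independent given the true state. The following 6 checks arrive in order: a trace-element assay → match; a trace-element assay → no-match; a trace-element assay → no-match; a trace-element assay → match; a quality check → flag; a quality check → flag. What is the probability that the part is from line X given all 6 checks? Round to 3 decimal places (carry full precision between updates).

After a trace-element assay='match': P(line X) = 0.75·0.2000 / (0.75·0.2000 + 0.35·0.8000) ≈ 0.3488
After a trace-element assay='no-match': P(line X) = 0.25·0.3488 / (0.25·0.3488 + 0.65·0.6512) ≈ 0.1708
After a trace-element assay='no-match': P(line X) = 0.25·0.1708 / (0.25·0.1708 + 0.65·0.8292) ≈ 0.0734
After a trace-element assay='match': P(line X) = 0.75·0.0734 / (0.75·0.0734 + 0.35·0.9266) ≈ 0.1452
After a quality check='flag': P(line X) = 0.4·0.1452 / (0.4·0.1452 + 0.6·0.8548) ≈ 0.1017
After a quality check='flag': P(line X) = 0.4·0.1017 / (0.4·0.1017 + 0.6·0.8983) ≈ 0.0702

0.070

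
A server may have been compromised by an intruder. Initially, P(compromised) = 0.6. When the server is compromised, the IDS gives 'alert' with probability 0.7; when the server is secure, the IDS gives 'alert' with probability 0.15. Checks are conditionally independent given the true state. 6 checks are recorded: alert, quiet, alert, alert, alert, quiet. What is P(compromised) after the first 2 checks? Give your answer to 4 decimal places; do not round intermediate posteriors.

After 'alert': P(compromised) = 0.7·0.6000 / (0.7·0.6000 + 0.15·0.4000) ≈ 0.8750
After 'quiet': P(compromised) = 0.3·0.8750 / (0.3·0.8750 + 0.85·0.1250) ≈ 0.7119

0.7119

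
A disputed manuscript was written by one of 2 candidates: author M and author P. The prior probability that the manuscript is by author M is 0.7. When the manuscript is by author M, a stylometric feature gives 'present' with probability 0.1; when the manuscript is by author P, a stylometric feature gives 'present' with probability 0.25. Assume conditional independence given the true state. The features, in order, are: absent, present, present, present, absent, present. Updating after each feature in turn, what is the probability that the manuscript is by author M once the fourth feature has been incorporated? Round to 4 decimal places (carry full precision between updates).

0.1520

After 'absent': P(author M) = 0.9·0.7000 / (0.9·0.7000 + 0.75·0.3000) ≈ 0.7368
After 'present': P(author M) = 0.1·0.7368 / (0.1·0.7368 + 0.25·0.2632) ≈ 0.5283
After 'present': P(author M) = 0.1·0.5283 / (0.1·0.5283 + 0.25·0.4717) ≈ 0.3094
After 'present': P(author M) = 0.1·0.3094 / (0.1·0.3094 + 0.25·0.6906) ≈ 0.1520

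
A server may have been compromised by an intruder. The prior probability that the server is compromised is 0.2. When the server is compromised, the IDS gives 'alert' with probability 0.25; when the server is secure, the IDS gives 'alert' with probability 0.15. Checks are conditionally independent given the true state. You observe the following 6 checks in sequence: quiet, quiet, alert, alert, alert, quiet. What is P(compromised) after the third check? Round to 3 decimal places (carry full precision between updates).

0.245

Each posterior becomes the prior for the next update.
After 'quiet': P(compromised) = 0.75·0.2000 / (0.75·0.2000 + 0.85·0.8000) ≈ 0.1807
After 'quiet': P(compromised) = 0.75·0.1807 / (0.75·0.1807 + 0.85·0.8193) ≈ 0.1629
After 'alert': P(compromised) = 0.25·0.1629 / (0.25·0.1629 + 0.15·0.8371) ≈ 0.2449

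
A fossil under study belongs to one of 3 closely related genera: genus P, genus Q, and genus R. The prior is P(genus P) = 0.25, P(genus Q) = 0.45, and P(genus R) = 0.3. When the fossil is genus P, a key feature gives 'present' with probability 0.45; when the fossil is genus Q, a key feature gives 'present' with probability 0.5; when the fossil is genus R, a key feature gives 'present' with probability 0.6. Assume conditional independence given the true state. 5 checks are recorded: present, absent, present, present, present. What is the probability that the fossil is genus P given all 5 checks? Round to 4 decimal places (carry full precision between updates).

0.1599

After 'present': normaliser = 0.45·0.2500 + 0.5·0.4500 + 0.6·0.3000; P(genus P) ≈ 0.2174, P(genus Q) ≈ 0.4348, P(genus R) ≈ 0.3478
After 'absent': normaliser = 0.55·0.2174 + 0.5·0.4348 + 0.4·0.3478; P(genus P) ≈ 0.2511, P(genus Q) ≈ 0.4566, P(genus R) ≈ 0.2922
After 'present': normaliser = 0.45·0.2511 + 0.5·0.4566 + 0.6·0.2922; P(genus P) ≈ 0.2187, P(genus Q) ≈ 0.4419, P(genus R) ≈ 0.3394
After 'present': normaliser = 0.45·0.2187 + 0.5·0.4419 + 0.6·0.3394; P(genus P) ≈ 0.1882, P(genus Q) ≈ 0.4225, P(genus R) ≈ 0.3893
After 'present': normaliser = 0.45·0.1882 + 0.5·0.4225 + 0.6·0.3893; P(genus P) ≈ 0.1599, P(genus Q) ≈ 0.3989, P(genus R) ≈ 0.4412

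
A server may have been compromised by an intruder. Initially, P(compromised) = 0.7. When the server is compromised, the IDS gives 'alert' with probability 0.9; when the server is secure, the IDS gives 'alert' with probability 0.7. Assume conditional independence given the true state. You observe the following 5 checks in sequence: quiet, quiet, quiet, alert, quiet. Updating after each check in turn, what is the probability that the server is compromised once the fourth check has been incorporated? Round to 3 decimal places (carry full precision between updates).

After 'quiet': P(compromised) = 0.1·0.7000 / (0.1·0.7000 + 0.3·0.3000) ≈ 0.4375
After 'quiet': P(compromised) = 0.1·0.4375 / (0.1·0.4375 + 0.3·0.5625) ≈ 0.2059
After 'quiet': P(compromised) = 0.1·0.2059 / (0.1·0.2059 + 0.3·0.7941) ≈ 0.0795
After 'alert': P(compromised) = 0.9·0.0795 / (0.9·0.0795 + 0.7·0.9205) ≈ 0.1000

0.100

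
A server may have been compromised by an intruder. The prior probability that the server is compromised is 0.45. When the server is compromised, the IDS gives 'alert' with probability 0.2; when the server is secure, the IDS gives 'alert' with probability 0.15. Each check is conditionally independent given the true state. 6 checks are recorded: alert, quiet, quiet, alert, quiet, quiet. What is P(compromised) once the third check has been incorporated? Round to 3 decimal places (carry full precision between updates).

0.491

After 'alert': P(compromised) = 0.2·0.4500 / (0.2·0.4500 + 0.15·0.5500) ≈ 0.5217
After 'quiet': P(compromised) = 0.8·0.5217 / (0.8·0.5217 + 0.85·0.4783) ≈ 0.5066
After 'quiet': P(compromised) = 0.8·0.5066 / (0.8·0.5066 + 0.85·0.4934) ≈ 0.4914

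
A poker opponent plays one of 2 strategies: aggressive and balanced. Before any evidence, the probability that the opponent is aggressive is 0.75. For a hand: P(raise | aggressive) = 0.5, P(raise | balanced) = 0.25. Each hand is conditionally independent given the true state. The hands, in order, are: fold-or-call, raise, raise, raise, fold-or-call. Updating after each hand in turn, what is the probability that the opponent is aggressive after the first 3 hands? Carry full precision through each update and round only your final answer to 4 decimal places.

After 'fold-or-call': P(aggressive) = 0.5·0.7500 / (0.5·0.7500 + 0.75·0.2500) ≈ 0.6667
After 'raise': P(aggressive) = 0.5·0.6667 / (0.5·0.6667 + 0.25·0.3333) ≈ 0.8000
After 'raise': P(aggressive) = 0.5·0.8000 / (0.5·0.8000 + 0.25·0.2000) ≈ 0.8889

0.8889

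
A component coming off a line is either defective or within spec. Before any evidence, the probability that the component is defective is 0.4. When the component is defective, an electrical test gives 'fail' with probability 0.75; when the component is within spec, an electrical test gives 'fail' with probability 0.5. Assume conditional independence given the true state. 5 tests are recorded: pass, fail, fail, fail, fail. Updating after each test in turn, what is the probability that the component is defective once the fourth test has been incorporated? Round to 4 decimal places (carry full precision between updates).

After 'pass': P(defective) = 0.25·0.4000 / (0.25·0.4000 + 0.5·0.6000) ≈ 0.2500
After 'fail': P(defective) = 0.75·0.2500 / (0.75·0.2500 + 0.5·0.7500) ≈ 0.3333
After 'fail': P(defective) = 0.75·0.3333 / (0.75·0.3333 + 0.5·0.6667) ≈ 0.4286
After 'fail': P(defective) = 0.75·0.4286 / (0.75·0.4286 + 0.5·0.5714) ≈ 0.5294

0.5294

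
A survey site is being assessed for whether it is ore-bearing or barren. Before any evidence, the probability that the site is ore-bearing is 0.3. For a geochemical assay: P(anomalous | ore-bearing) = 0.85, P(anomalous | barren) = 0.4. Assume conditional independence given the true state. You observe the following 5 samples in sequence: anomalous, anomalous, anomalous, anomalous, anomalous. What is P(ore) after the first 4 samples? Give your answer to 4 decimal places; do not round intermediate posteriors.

Apply Bayes' rule sequentially, carrying P(ore) forward.
After 'anomalous': P(ore) = 0.85·0.3000 / (0.85·0.3000 + 0.4·0.7000) ≈ 0.4766
After 'anomalous': P(ore) = 0.85·0.4766 / (0.85·0.4766 + 0.4·0.5234) ≈ 0.6593
After 'anomalous': P(ore) = 0.85·0.6593 / (0.85·0.6593 + 0.4·0.3407) ≈ 0.8044
After 'anomalous': P(ore) = 0.85·0.8044 / (0.85·0.8044 + 0.4·0.1956) ≈ 0.8973

0.8973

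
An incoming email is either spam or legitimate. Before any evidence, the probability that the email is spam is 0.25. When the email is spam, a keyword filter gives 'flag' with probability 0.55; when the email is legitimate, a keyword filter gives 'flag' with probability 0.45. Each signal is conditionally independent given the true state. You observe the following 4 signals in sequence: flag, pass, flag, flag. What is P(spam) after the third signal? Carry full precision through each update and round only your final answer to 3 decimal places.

0.289

After 'flag': P(spam) = 0.55·0.2500 / (0.55·0.2500 + 0.45·0.7500) ≈ 0.2895
After 'pass': P(spam) = 0.45·0.2895 / (0.45·0.2895 + 0.55·0.7105) ≈ 0.2500
After 'flag': P(spam) = 0.55·0.2500 / (0.55·0.2500 + 0.45·0.7500) ≈ 0.2895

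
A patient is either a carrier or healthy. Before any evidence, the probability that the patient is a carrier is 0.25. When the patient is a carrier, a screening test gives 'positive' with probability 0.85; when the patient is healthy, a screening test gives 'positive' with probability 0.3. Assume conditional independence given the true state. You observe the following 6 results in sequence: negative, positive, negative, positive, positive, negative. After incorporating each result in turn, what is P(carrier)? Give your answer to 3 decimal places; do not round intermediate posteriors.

0.069

After 'negative': P(carrier) = 0.15·0.2500 / (0.15·0.2500 + 0.7·0.7500) ≈ 0.0667
After 'positive': P(carrier) = 0.85·0.0667 / (0.85·0.0667 + 0.3·0.9333) ≈ 0.1683
After 'negative': P(carrier) = 0.15·0.1683 / (0.15·0.1683 + 0.7·0.8317) ≈ 0.0416
After 'positive': P(carrier) = 0.85·0.0416 / (0.85·0.0416 + 0.3·0.9584) ≈ 0.1094
After 'positive': P(carrier) = 0.85·0.1094 / (0.85·0.1094 + 0.3·0.8906) ≈ 0.2582
After 'negative': P(carrier) = 0.15·0.2582 / (0.15·0.2582 + 0.7·0.7418) ≈ 0.0694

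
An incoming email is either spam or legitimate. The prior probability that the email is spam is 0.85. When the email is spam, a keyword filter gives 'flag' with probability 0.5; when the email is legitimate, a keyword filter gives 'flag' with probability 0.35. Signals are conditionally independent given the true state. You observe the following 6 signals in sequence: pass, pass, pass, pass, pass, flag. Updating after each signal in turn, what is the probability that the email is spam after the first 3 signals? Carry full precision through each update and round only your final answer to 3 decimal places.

0.721

After 'pass': P(spam) = 0.5·0.8500 / (0.5·0.8500 + 0.65·0.1500) ≈ 0.8134
After 'pass': P(spam) = 0.5·0.8134 / (0.5·0.8134 + 0.65·0.1866) ≈ 0.7703
After 'pass': P(spam) = 0.5·0.7703 / (0.5·0.7703 + 0.65·0.2297) ≈ 0.7206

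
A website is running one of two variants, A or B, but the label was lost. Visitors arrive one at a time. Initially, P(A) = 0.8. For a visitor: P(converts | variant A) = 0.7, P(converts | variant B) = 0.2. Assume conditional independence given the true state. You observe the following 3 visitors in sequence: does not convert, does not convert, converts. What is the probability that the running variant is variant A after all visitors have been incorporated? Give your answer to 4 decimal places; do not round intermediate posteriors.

0.6632

Apply Bayes' rule sequentially, carrying P(A) forward.
After 'does not convert': P(A) = 0.3·0.8000 / (0.3·0.8000 + 0.8·0.2000) ≈ 0.6000
After 'does not convert': P(A) = 0.3·0.6000 / (0.3·0.6000 + 0.8·0.4000) ≈ 0.3600
After 'converts': P(A) = 0.7·0.3600 / (0.7·0.3600 + 0.2·0.6400) ≈ 0.6632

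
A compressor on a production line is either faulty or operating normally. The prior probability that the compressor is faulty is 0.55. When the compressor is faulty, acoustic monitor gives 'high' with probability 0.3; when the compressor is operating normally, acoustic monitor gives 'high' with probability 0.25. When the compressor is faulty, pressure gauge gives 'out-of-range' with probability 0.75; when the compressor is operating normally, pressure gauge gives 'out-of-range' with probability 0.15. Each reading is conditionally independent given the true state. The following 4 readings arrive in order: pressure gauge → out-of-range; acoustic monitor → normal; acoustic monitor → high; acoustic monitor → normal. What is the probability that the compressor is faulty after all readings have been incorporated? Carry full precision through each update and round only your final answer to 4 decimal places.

After pressure gauge='out-of-range': P(faulty) = 0.75·0.5500 / (0.75·0.5500 + 0.15·0.4500) ≈ 0.8594
After acoustic monitor='normal': P(faulty) = 0.7·0.8594 / (0.7·0.8594 + 0.75·0.1406) ≈ 0.8508
After acoustic monitor='high': P(faulty) = 0.3·0.8508 / (0.3·0.8508 + 0.25·0.1492) ≈ 0.8725
After acoustic monitor='normal': P(faulty) = 0.7·0.8725 / (0.7·0.8725 + 0.75·0.1275) ≈ 0.8646

0.8646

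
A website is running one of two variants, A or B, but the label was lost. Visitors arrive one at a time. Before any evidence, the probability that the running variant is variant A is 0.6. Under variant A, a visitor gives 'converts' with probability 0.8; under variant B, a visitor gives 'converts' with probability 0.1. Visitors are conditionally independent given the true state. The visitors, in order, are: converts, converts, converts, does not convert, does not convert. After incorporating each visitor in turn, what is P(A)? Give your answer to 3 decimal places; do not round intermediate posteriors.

0.974

After 'converts': P(A) = 0.8·0.6000 / (0.8·0.6000 + 0.1·0.4000) ≈ 0.9231
After 'converts': P(A) = 0.8·0.9231 / (0.8·0.9231 + 0.1·0.0769) ≈ 0.9897
After 'converts': P(A) = 0.8·0.9897 / (0.8·0.9897 + 0.1·0.0103) ≈ 0.9987
After 'does not convert': P(A) = 0.2·0.9987 / (0.2·0.9987 + 0.9·0.0013) ≈ 0.9942
After 'does not convert': P(A) = 0.2·0.9942 / (0.2·0.9942 + 0.9·0.0058) ≈ 0.9743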